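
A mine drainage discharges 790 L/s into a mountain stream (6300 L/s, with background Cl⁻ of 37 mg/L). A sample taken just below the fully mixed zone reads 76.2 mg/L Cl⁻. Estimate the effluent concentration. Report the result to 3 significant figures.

Mass balance: 6300·37.00 + 790.0·Cₑ = 7090·76.20
→ Cₑ = (7090·76.20 − 6300·37.00) / 790.0 = 388.8 mg/L.

389 mg/L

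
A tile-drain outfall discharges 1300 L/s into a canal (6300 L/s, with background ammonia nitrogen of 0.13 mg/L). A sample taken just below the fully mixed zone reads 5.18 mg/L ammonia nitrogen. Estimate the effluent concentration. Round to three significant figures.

29.7 mg/L

Mass balance: 6300·0.1300 + 1300·Cₑ = 7600·5.180
→ Cₑ = (7600·5.180 − 6300·0.1300) / 1300 = 29.65 mg/L.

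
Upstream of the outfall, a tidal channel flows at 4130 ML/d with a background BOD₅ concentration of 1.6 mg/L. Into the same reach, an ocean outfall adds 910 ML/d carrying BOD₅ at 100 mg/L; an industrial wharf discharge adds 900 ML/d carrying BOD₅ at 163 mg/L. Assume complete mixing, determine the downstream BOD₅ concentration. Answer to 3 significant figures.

Mass balance: C = (4130·1.600 + 910.0·100.0 + 900.0·163.0) / 5940 = 244300/5940 = 41.13 mg/L.

41.1 mg/L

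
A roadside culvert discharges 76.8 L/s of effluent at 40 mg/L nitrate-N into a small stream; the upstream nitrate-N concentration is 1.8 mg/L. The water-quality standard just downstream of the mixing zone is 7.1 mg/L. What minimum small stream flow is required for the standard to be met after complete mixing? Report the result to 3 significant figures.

477 L/s

Set C_mix = 7.1: (Q·1.800 + 76.80·40.00) / (Q + 76.80) = 7.1
→ Q = 76.80·(40.00 − 7.1)/(7.1 − 1.800) = 476.7 L/s.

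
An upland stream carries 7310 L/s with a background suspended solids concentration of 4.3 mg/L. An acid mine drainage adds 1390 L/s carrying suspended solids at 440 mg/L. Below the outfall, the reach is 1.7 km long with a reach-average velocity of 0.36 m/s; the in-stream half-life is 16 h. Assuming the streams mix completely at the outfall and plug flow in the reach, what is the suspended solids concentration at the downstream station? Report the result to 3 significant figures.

Conservation of mass: C = (7310·4.300 + 1390·440.0) / 8700 = 643000/8700 = 73.91 mg/L.
Travel time t = 1.7·1000 / 0.36 = 4722 s = 1.312 h.
Half-life 16 h → k = ln 2 / 16 = 0.04332 h⁻¹ = 1.040 d⁻¹.
After decay, C = 73.91 × e^(−kt) = 73.91 × 0.9448 = 69.83 mg/L.

69.8 mg/L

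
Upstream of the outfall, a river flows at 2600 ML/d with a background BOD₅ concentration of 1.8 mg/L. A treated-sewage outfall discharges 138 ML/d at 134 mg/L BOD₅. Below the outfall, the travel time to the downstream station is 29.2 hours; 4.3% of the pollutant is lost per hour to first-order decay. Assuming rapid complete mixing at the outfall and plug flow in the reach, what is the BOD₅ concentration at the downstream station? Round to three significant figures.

After mixing, C = (2600·1.800 + 138.0·134.0) / 2738 = 23170/2738 = 8.463 mg/L.
4.3%/h lost → k = −ln(1 − 0.043) = 0.04395 h⁻¹.
First-order decay: C = 8.463·exp(−k·t) = 8.463·0.2771 = 2.345 mg/L.

2.35 mg/L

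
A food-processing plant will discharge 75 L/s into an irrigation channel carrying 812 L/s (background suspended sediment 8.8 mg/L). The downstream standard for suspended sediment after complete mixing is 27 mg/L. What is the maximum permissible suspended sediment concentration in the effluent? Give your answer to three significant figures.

At the limit, (Qr·Cr + Qe·Cₑ)/(Qr + Qe) = 27:
Cₑ = (887.0·27 − 812.0·8.800) / 75.00 = 224.0 mg/L.

224 mg/L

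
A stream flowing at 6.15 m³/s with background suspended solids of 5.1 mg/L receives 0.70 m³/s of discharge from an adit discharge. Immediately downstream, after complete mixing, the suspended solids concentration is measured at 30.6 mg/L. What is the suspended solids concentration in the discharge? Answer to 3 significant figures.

255 mg/L

Mass balance: 6.150·5.100 + 0.7000·Cₑ = 6.850·30.60
→ Cₑ = (6.850·30.60 − 6.150·5.100) / 0.7000 = 254.6 mg/L.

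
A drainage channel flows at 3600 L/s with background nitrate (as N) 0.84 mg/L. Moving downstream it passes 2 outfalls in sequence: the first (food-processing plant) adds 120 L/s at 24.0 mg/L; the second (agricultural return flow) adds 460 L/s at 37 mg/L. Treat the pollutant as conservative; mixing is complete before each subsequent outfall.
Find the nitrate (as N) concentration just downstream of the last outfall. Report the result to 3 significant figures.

After outfall 1: Q = 3600 + 120.0 = 3720 L/s; C = (3600·0.8400 + 120.0·24.00)/3720 = 1.587 mg/L.
After outfall 2: Q = 3720 + 460.0 = 4180 L/s; C = (3720·1.587 + 460.0·37.00)/4180 = 5.484 mg/L.

5.48 mg/L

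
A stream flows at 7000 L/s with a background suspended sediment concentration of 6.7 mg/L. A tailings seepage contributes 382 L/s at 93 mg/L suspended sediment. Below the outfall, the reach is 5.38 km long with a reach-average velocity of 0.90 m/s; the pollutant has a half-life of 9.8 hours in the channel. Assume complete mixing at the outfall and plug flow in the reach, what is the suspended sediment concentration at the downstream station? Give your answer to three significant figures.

Flow-weighted average: C = (7000·6.700 + 382.0·93.00) / 7382 = 82430/7382 = 11.17 mg/L.
Travel time t = 5.38·1000 / 0.90 = 5978 s = 1.660 h.
Half-life 9.8 h → k = ln 2 / 9.8 = 0.07073 h⁻¹ = 1.698 d⁻¹.
Applying C = C₀e^(−kt): 11.17 × 0.8892 = 9.929 mg/L.

9.93 mg/L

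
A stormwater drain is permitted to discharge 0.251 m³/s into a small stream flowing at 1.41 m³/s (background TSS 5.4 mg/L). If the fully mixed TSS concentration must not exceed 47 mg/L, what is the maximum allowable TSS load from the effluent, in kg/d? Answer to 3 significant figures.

Mass balance at the limit: 1.410·5.400 + 0.2510·Cₑ = 1.661·47 → Cₑ = 280.7 mg/L.
Load = 0.2510 m³/s × 280.7 g/m³ × 86 400 s/d = 6087 kg/d.

6090 kg/d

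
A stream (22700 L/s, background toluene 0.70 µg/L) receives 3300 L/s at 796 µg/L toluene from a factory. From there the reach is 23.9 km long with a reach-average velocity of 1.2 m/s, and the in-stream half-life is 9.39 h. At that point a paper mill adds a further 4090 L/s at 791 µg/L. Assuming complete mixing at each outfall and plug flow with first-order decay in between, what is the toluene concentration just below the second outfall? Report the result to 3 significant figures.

Mass balance: C = (22700·0.7000 + 3300·796.0) / 26000 = 2643000/26000 = 101.6 µg/L; combined flow 26000 L/s.
Travel time t = 23.9·1000 / 1.2 = 19920 s = 5.532 h.
Half-life 9.39 h → k = ln 2 / 9.39 = 0.07382 h⁻¹ = 1.772 d⁻¹.
After decay, C = 101.6 × e^(−kt) = 101.6 × 0.6647 = 67.56 µg/L.
Second outfall: C = (26000·67.56 + 4090·791.0)/30090 = 165.9 µg/L.

166 µg/L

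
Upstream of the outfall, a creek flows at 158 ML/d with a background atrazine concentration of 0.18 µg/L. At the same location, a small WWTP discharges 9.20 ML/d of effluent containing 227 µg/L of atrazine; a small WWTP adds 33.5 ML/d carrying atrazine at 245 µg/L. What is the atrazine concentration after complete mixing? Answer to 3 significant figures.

Flow-weighted average: C = (158.0·0.1800 + 9.200·227.0 + 33.50·245.0) / 200.7 = 10320/200.7 = 51.44 µg/L.

51.4 µg/L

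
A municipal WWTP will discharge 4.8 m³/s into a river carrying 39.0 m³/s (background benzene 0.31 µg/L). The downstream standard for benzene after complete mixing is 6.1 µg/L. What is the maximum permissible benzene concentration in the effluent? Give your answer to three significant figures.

53.1 µg/L

At the limit, (Qr·Cr + Qe·Cₑ)/(Qr + Qe) = 6.1:
Cₑ = (43.80·6.1 − 39.00·0.3100) / 4.800 = 53.14 µg/L.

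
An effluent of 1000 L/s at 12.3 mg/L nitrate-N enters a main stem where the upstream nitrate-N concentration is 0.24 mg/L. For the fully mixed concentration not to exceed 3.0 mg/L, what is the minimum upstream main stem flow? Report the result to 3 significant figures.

Set C_mix = 3.0: (Q·0.2400 + 1000·12.30) / (Q + 1000) = 3.0
→ Q = 1000·(12.30 − 3.0)/(3.0 − 0.2400) = 3370 L/s.

3370 L/s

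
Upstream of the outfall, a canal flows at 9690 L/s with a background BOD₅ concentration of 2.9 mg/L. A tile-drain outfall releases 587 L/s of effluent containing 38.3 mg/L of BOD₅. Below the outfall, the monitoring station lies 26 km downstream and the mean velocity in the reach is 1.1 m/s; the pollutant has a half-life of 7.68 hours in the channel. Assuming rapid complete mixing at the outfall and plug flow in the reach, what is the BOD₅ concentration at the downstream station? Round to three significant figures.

Mixed concentration C = ΣQC/ΣQ = (9690·2.900 + 587.0·38.30) / 10280 = 50580/10280 = 4.922 mg/L.
Travel time t = 26·1000 / 1.1 = 23640 s = 6.566 h.
Half-life 7.68 h → k = ln 2 / 7.68 = 0.09025 h⁻¹ = 2.166 d⁻¹.
First-order decay: C = 4.922·exp(−k·t) = 4.922·0.5529 = 2.721 mg/L.

2.72 mg/L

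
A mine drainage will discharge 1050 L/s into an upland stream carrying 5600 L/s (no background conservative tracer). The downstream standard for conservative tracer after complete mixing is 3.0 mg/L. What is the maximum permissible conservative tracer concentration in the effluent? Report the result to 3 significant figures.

19.0 mg/L

At the limit, (Qr·Cr + Qe·Cₑ)/(Qr + Qe) = 3.0:
Cₑ = (6650·3.0 − 5600·0) / 1050 = 19.00 mg/L.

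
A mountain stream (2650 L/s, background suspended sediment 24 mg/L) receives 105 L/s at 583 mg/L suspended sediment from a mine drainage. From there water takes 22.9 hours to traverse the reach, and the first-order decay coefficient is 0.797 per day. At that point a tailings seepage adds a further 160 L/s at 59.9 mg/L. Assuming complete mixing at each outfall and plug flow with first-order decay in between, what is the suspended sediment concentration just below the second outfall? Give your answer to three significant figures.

After mixing, C = (2650·24.00 + 105.0·583.0) / 2755 = 124800/2755 = 45.30 mg/L; combined flow 2755 L/s.
First-order decay: C = 45.30·exp(−k·t) = 45.30·0.4674 = 21.18 mg/L.
At the second outfall, C = (2755·21.18 + 160.0·59.90) / (2755 + 160.0) = 23.30 mg/L.

23.3 mg/L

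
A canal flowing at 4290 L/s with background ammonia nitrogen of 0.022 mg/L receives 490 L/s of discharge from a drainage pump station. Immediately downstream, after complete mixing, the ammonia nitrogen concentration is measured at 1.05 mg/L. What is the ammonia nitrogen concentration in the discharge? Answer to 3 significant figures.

10.1 mg/L

Mass balance: 4290·0.02200 + 490.0·Cₑ = 4780·1.050
→ Cₑ = (4780·1.050 − 4290·0.02200) / 490.0 = 10.05 mg/L.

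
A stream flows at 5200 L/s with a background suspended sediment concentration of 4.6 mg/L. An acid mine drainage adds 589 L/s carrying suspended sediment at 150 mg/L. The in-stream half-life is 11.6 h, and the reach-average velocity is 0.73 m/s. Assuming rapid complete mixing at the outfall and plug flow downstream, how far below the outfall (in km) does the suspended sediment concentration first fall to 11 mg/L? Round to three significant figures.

24.9 km

Flow-weighted average: C = (5200·4.600 + 589.0·150.0) / 5789 = 112300/5789 = 19.39 mg/L.
Half-life 11.6 h → k = ln 2 / 11.6 = 0.05975 h⁻¹ = 1.434 d⁻¹.
Set 19.39·exp(−k·t) = 11 → t = ln(19.39/11)/k = 34160 s = 9.490 h.
Distance = v·t = 0.73·34160 = 24940 m = 24.94 km.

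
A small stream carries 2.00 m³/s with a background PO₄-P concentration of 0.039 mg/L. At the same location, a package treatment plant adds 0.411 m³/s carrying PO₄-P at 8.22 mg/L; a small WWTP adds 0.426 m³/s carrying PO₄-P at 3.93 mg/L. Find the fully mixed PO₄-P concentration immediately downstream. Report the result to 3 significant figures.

1.81 mg/L

Flow-weighted average: C = (2.000·0.03900 + 0.4110·8.220 + 0.4260·3.930) / 2.837 = 5.131/2.837 = 1.808 mg/L.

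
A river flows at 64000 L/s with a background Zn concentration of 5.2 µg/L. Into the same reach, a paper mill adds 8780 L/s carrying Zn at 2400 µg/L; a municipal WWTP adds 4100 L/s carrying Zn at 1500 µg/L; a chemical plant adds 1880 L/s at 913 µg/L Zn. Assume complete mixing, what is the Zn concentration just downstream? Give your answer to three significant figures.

Conservation of mass: C = (64000·5.200 + 8780·2400 + 4100·1500 + 1880·913.0) / 78760 = 29270000/78760 = 371.7 µg/L.

372 µg/L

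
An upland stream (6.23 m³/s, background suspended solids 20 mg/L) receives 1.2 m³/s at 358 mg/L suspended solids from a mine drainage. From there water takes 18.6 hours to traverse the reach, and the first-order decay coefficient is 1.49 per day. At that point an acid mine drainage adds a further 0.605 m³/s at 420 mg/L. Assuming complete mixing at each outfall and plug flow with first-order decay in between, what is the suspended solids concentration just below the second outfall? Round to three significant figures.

Mass balance: C = (6.230·20.00 + 1.200·358.0) / 7.430 = 554.2/7.430 = 74.59 mg/L; combined flow 7.430 m³/s.
Applying C = C₀e^(−kt): 74.59 × 0.3151 = 23.51 mg/L.
At the second outfall, C = (7.430·23.51 + 0.6050·420.0) / (7.430 + 0.6050) = 53.36 mg/L.

53.4 mg/L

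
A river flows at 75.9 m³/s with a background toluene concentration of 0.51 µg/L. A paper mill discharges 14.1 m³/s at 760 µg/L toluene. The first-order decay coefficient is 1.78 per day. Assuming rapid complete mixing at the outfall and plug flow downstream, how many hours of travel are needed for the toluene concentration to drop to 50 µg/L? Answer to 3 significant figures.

Mass balance: C = (75.90·0.5100 + 14.10·760.0) / 90.00 = 10750/90.00 = 119.5 µg/L.
119.5·exp(−k·t) = 50 → t = ln(119.5/50)/k = 42290 s = 11.75 h.

11.7 h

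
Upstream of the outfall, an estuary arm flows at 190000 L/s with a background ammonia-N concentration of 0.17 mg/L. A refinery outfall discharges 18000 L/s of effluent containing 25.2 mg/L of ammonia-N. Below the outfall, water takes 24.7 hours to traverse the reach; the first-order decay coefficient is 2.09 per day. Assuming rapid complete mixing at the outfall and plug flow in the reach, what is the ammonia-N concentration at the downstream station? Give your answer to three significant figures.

After mixing, C = (190000·0.1700 + 18000·25.20) / 208000 = 485900/208000 = 2.336 mg/L.
Applying C = C₀e^(−kt): 2.336 × 0.1164 = 0.2719 mg/L.

0.272 mg/L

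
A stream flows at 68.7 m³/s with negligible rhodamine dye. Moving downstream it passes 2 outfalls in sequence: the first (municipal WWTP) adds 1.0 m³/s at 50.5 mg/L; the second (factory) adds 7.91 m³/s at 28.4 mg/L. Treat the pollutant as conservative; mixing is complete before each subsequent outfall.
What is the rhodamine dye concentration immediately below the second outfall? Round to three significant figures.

3.55 mg/L

After outfall 1: Q = 68.70 + 1.000 = 69.70 m³/s; C = (68.70·0 + 1.000·50.50)/69.70 = 0.7245 mg/L.
After outfall 2: Q = 69.70 + 7.910 = 77.61 m³/s; C = (69.70·0.7245 + 7.910·28.40)/77.61 = 3.545 mg/L.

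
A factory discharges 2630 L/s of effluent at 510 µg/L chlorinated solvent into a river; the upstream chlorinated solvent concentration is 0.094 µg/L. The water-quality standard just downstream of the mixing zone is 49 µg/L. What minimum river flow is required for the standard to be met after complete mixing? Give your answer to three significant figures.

Set C_mix = 49: (Q·0.09400 + 2630·510.0) / (Q + 2630) = 49
→ Q = 2630·(510.0 − 49)/(49 − 0.09400) = 24790 L/s.

24800 L/s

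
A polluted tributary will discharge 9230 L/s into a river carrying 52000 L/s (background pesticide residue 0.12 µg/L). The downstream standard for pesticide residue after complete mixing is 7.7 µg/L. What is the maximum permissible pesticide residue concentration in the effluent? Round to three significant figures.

At the limit, (Qr·Cr + Qe·Cₑ)/(Qr + Qe) = 7.7:
Cₑ = (61230·7.7 − 52000·0.1200) / 9230 = 50.40 µg/L.

50.4 µg/L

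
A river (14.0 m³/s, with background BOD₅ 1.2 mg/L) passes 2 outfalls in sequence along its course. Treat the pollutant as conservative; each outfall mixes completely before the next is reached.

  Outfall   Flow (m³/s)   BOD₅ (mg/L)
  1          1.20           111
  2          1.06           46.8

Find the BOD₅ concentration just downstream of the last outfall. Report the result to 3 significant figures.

12.3 mg/L

After outfall 1: Q = 14.00 + 1.200 = 15.20 m³/s; C = (14.00·1.200 + 1.200·111.0)/15.20 = 9.868 mg/L.
After outfall 2: Q = 15.20 + 1.060 = 16.26 m³/s; C = (15.20·9.868 + 1.060·46.80)/16.26 = 12.28 mg/L.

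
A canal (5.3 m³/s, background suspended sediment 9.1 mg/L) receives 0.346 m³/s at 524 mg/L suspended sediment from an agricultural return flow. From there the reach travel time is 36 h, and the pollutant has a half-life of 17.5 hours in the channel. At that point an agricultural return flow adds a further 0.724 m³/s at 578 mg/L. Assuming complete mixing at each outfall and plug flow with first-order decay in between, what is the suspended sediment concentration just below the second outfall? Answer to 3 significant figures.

74.4 mg/L

Flow-weighted average: C = (5.300·9.100 + 0.3460·524.0) / 5.646 = 229.5/5.646 = 40.65 mg/L; combined flow 5.646 m³/s.
Half-life 17.5 h → k = ln 2 / 17.5 = 0.03961 h⁻¹ = 0.9506 d⁻¹.
After decay, C = 40.65 × e^(−kt) = 40.65 × 0.2403 = 9.769 mg/L.
At the second outfall, C = (5.646·9.769 + 0.7240·578.0) / (5.646 + 0.7240) = 74.35 mg/L.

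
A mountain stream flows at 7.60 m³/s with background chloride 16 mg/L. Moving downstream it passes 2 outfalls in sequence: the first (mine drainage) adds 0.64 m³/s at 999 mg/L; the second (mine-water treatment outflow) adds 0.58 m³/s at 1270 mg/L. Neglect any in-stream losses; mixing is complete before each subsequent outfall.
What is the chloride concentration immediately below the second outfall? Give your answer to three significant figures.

Below outfall 1: Q → 8.240 m³/s, C = (7.600·16.00 + 0.6400·999.0)/8.240 = 92.35 mg/L.
Below outfall 2: Q → 8.820 m³/s, C = (8.240·92.35 + 0.5800·1270)/8.820 = 169.8 mg/L.

170 mg/L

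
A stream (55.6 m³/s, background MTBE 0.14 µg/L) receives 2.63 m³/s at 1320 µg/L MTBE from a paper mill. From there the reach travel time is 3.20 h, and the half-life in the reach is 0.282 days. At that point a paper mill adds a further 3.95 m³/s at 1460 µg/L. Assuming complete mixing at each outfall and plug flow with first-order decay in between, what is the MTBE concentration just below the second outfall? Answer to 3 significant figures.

Mixed concentration C = ΣQC/ΣQ = (55.60·0.1400 + 2.630·1320) / 58.23 = 3479/58.23 = 59.75 µg/L; combined flow 58.23 m³/s.
Half-life 0.282 d → k = ln 2 / 0.282 = 2.458 d⁻¹.
Applying C = C₀e^(−kt): 59.75 × 0.7206 = 43.06 µg/L.
Second outfall: C = (58.23·43.06 + 3.950·1460)/62.18 = 133.1 µg/L.

133 µg/L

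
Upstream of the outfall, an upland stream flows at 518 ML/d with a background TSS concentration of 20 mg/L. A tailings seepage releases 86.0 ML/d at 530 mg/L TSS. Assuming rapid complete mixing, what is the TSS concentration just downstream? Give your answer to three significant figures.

Mass balance: C = (518.0·20.00 + 86.00·530.0) / 604.0 = 55940/604.0 = 92.62 mg/L.

92.6 mg/L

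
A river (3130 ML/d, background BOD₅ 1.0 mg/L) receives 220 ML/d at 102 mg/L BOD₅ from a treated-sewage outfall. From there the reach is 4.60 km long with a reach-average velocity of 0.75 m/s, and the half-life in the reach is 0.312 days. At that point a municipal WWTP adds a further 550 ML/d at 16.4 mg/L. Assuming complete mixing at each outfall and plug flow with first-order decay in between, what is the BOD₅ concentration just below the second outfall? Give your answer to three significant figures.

7.91 mg/L

After mixing, C = (3130·1.000 + 220.0·102.0) / 3350 = 25570/3350 = 7.633 mg/L; combined flow 3350 ML/d.
Travel time t = 4.60·1000 / 0.75 = 6133 s = 1.704 h.
Half-life 0.312 d → k = ln 2 / 0.312 = 2.222 d⁻¹.
Applying C = C₀e^(−kt): 7.633 × 0.8541 = 6.519 mg/L.
Second outfall: C = (3350·6.519 + 550.0·16.40)/3900 = 7.913 mg/L.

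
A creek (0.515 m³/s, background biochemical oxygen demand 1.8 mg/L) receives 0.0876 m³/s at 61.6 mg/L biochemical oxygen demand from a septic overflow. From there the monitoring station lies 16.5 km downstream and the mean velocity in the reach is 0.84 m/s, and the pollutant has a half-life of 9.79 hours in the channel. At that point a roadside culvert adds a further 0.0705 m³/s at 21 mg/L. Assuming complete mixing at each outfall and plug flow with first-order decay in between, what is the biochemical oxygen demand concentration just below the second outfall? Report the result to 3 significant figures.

8.58 mg/L

Conservation of mass: C = (0.5150·1.800 + 0.08760·61.60) / 0.6026 = 6.323/0.6026 = 10.49 mg/L; combined flow 0.6026 m³/s.
Travel time t = 16.5·1000 / 0.84 = 19640 s = 5.456 h.
Half-life 9.79 h → k = ln 2 / 9.79 = 0.07080 h⁻¹ = 1.699 d⁻¹.
After decay, C = 10.49 × e^(−kt) = 10.49 × 0.6796 = 7.131 mg/L.
At the second outfall, C = (0.6026·7.131 + 0.07050·21.00) / (0.6026 + 0.07050) = 8.583 mg/L.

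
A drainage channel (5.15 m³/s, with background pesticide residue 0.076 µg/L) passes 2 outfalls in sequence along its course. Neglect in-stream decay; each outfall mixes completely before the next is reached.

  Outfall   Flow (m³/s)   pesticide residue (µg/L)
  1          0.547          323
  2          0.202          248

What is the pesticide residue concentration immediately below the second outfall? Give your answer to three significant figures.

38.5 µg/L

Below outfall 1: Q → 5.697 m³/s, C = (5.150·0.07600 + 0.5470·323.0)/5.697 = 31.08 µg/L.
Below outfall 2: Q → 5.899 m³/s, C = (5.697·31.08 + 0.2020·248.0)/5.899 = 38.51 µg/L.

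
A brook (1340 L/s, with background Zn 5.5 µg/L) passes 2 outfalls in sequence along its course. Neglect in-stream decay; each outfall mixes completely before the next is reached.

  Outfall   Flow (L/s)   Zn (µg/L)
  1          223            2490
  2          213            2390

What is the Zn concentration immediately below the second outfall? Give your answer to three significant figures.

Outfall 1: combined Q = 1563 L/s; C = (1340·5.500 + 223.0·2490)/1563 = 360.0 µg/L.
Outfall 2: combined Q = 1776 L/s; C = (1563·360.0 + 213.0·2390)/1776 = 603.4 µg/L.

603 µg/L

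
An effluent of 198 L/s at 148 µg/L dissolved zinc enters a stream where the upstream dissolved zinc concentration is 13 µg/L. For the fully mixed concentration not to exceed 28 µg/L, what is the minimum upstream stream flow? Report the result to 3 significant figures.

Set C_mix = 28: (Q·13.00 + 198.0·148.0) / (Q + 198.0) = 28
→ Q = 198.0·(148.0 − 28)/(28 − 13.00) = 1584 L/s.

1580 L/s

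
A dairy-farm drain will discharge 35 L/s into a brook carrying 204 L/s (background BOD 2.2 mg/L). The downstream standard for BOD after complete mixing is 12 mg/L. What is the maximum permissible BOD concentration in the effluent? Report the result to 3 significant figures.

At the limit, (Qr·Cr + Qe·Cₑ)/(Qr + Qe) = 12:
Cₑ = (239.0·12 − 204.0·2.200) / 35.00 = 69.12 mg/L.

69.1 mg/L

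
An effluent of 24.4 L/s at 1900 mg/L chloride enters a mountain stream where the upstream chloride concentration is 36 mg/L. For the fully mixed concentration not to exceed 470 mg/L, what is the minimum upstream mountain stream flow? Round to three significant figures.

80.4 L/s

Set C_mix = 470: (Q·36.00 + 24.40·1900) / (Q + 24.40) = 470
→ Q = 24.40·(1900 − 470)/(470 − 36.00) = 80.40 L/s.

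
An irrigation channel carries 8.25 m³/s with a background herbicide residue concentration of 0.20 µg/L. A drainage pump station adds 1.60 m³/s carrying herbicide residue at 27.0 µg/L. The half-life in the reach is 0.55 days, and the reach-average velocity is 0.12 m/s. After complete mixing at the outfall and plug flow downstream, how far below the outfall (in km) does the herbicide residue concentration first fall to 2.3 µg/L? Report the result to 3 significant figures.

5.62 km

Mixed concentration C = ΣQC/ΣQ = (8.250·0.2000 + 1.600·27.00) / 9.850 = 44.85/9.850 = 4.553 µg/L.
Half-life 0.55 d → k = ln 2 / 0.55 = 1.260 d⁻¹.
Set 4.553·exp(−k·t) = 2.3 → t = ln(4.553/2.3)/k = 46820 s = 13.01 h.
Distance = v·t = 0.12·46820 = 5618 m = 5.618 km.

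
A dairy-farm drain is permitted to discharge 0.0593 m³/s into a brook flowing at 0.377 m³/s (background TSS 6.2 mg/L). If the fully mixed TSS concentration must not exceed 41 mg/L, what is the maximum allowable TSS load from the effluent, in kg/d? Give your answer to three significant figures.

Mass balance at the limit: 0.3770·6.200 + 0.05930·Cₑ = 0.4363·41 → Cₑ = 262.2 mg/L.
Load = 0.05930 m³/s × 262.2 g/m³ × 86 400 s/d = 1344 kg/d.

1340 kg/d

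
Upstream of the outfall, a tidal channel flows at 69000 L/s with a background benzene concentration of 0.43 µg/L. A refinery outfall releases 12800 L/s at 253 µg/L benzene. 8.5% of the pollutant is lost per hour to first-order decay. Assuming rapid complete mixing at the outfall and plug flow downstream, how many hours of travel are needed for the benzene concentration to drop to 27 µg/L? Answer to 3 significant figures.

Flow-weighted average: C = (69000·0.4300 + 12800·253.0) / 81800 = 3268000/81800 = 39.95 µg/L.
8.5%/h lost → k = −ln(1 − 0.085) = 0.08883 h⁻¹.
39.95·exp(−k·t) = 27 → t = ln(39.95/27)/k = 15880 s = 4.411 h.

4.41 h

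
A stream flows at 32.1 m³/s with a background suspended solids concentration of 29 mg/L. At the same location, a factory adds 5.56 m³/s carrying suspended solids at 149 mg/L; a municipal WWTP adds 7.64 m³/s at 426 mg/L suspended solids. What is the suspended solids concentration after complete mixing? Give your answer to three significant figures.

Flow-weighted average: C = (32.10·29.00 + 5.560·149.0 + 7.640·426.0) / 45.30 = 5014/45.30 = 110.7 mg/L.

111 mg/L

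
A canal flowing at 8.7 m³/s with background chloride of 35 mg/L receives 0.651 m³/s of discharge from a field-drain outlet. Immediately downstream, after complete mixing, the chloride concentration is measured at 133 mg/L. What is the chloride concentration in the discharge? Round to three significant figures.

1440 mg/L

Mass balance: 8.700·35.00 + 0.6510·Cₑ = 9.351·133.0
→ Cₑ = (9.351·133.0 − 8.700·35.00) / 0.6510 = 1443 mg/L.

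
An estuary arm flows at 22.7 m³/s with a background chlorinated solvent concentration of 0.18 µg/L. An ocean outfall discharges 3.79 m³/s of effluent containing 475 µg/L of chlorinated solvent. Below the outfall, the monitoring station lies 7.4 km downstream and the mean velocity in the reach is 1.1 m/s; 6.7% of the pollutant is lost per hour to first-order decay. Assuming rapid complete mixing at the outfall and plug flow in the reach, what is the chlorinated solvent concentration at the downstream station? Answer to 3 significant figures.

59.8 µg/L

After mixing, C = (22.70·0.1800 + 3.790·475.0) / 26.49 = 1804/26.49 = 68.11 µg/L.
Travel time t = 7.4·1000 / 1.1 = 6727 s = 1.869 h.
6.7%/h lost → k = −ln(1 − 0.067) = 0.06935 h⁻¹.
After decay, C = 68.11 × e^(−kt) = 68.11 × 0.8785 = 59.83 µg/L.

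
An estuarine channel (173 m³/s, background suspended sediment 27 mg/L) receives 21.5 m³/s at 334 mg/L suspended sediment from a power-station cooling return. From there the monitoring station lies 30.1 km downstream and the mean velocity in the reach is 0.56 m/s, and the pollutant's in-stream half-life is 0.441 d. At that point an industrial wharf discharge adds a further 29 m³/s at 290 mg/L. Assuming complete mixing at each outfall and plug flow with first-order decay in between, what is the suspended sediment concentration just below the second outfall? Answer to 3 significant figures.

57.6 mg/L

Conservation of mass: C = (173.0·27.00 + 21.50·334.0) / 194.5 = 11850/194.5 = 60.94 mg/L; combined flow 194.5 m³/s.
Travel time t = 30.1·1000 / 0.56 = 53750 s = 14.93 h.
Half-life 0.441 d → k = ln 2 / 0.441 = 1.572 d⁻¹.
Applying C = C₀e^(−kt): 60.94 × 0.3761 = 22.92 mg/L.
Second outfall: C = (194.5·22.92 + 29.00·290.0)/223.5 = 57.57 mg/L.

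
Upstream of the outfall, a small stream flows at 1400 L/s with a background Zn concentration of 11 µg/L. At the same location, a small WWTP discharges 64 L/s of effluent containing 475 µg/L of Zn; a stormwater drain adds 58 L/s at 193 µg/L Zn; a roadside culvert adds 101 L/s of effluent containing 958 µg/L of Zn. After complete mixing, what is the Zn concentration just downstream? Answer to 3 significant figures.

94.7 µg/L

Mixed concentration C = ΣQC/ΣQ = (1400·11.00 + 64.00·475.0 + 58.00·193.0 + 101.0·958.0) / 1623 = 153800/1623 = 94.73 µg/L.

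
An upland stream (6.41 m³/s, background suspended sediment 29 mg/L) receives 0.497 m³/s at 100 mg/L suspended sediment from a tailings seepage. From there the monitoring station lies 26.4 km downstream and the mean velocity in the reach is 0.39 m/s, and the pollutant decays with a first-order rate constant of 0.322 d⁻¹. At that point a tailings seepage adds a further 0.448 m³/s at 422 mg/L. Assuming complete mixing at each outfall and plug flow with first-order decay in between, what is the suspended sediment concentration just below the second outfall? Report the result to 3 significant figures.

Conservation of mass: C = (6.410·29.00 + 0.4970·100.0) / 6.907 = 235.6/6.907 = 34.11 mg/L; combined flow 6.907 m³/s.
Travel time t = 26.4·1000 / 0.39 = 67690 s = 18.80 h.
Applying C = C₀e^(−kt): 34.11 × 0.7770 = 26.50 mg/L.
Second outfall: C = (6.907·26.50 + 0.4480·422.0)/7.355 = 50.59 mg/L.

50.6 mg/L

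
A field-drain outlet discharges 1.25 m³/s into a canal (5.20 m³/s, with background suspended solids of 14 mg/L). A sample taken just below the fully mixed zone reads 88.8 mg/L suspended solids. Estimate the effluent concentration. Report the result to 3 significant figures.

Mass balance: 5.200·14.00 + 1.250·Cₑ = 6.450·88.80
→ Cₑ = (6.450·88.80 − 5.200·14.00) / 1.250 = 400.0 mg/L.

400 mg/L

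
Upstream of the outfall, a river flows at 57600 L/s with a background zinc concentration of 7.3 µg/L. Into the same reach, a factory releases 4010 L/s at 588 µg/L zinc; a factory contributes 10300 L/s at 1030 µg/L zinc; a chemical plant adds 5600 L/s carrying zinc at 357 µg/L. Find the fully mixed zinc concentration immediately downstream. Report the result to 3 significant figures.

After mixing, C = (57600·7.300 + 4010·588.0 + 10300·1030 + 5600·357.0) / 77510 = 15390000/77510 = 198.5 µg/L.

199 µg/L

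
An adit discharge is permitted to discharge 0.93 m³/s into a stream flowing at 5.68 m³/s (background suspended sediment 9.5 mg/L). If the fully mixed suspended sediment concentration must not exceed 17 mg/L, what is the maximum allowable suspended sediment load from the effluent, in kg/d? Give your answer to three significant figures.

5050 kg/d

Mass balance at the limit: 5.680·9.500 + 0.9300·Cₑ = 6.610·17 → Cₑ = 62.81 mg/L.
Load = 0.9300 m³/s × 62.81 g/m³ × 86 400 s/d = 5047 kg/d.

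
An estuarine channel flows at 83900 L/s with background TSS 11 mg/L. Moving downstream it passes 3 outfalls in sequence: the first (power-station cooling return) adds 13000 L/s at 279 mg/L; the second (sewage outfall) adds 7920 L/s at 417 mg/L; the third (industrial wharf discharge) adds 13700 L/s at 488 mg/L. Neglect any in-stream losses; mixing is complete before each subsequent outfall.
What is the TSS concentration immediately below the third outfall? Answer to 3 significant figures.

Below outfall 1: Q → 96900 L/s, C = (83900·11.00 + 13000·279.0)/96900 = 46.95 mg/L.
Below outfall 2: Q → 104800 L/s, C = (96900·46.95 + 7920·417.0)/104800 = 74.91 mg/L.
Below outfall 3: Q → 118500 L/s, C = (104800·74.91 + 13700·488.0)/118500 = 122.7 mg/L.

123 mg/L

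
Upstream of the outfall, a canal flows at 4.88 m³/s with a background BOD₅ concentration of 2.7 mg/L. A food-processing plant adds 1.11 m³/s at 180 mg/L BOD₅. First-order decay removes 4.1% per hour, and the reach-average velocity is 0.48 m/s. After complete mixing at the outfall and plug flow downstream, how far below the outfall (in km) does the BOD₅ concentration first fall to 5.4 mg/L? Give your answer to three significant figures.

Mixed concentration C = ΣQC/ΣQ = (4.880·2.700 + 1.110·180.0) / 5.990 = 213.0/5.990 = 35.56 mg/L.
4.1%/h lost → k = −ln(1 − 0.041) = 0.04186 h⁻¹.
Set 35.56·exp(−k·t) = 5.4 → t = ln(35.56/5.4)/k = 162100 s = 45.02 h.
Distance = v·t = 0.48·162100 = 77790 m = 77.79 km.

77.8 km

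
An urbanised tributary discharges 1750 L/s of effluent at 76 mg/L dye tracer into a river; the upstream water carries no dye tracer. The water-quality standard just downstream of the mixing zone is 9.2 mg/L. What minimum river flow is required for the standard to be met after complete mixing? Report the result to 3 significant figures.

12700 L/s

Set C_mix = 9.2: (Q·0 + 1750·76.00) / (Q + 1750) = 9.2
→ Q = 1750·(76.00 − 9.2)/(9.2 − 0) = 12710 L/s.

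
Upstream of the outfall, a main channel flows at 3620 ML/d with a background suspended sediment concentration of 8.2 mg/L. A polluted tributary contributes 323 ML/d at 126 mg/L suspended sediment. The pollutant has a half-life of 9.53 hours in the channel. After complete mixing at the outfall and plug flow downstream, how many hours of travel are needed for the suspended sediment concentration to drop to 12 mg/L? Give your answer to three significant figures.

After mixing, C = (3620·8.200 + 323.0·126.0) / 3943 = 70380/3943 = 17.85 mg/L.
Half-life 9.53 h → k = ln 2 / 9.53 = 0.07273 h⁻¹ = 1.746 d⁻¹.
17.85·exp(−k·t) = 12 → t = ln(17.85/12)/k = 19650 s = 5.460 h.

5.46 h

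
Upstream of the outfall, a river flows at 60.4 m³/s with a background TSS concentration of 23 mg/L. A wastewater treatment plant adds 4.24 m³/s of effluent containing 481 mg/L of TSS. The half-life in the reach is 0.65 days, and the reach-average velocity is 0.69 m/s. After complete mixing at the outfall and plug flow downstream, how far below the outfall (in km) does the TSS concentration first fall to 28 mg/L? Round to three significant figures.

After mixing, C = (60.40·23.00 + 4.240·481.0) / 64.64 = 3429/64.64 = 53.04 mg/L.
Half-life 0.65 d → k = ln 2 / 0.65 = 1.066 d⁻¹.
Set 53.04·exp(−k·t) = 28 → t = ln(53.04/28)/k = 51760 s = 14.38 h.
Distance = v·t = 0.69·51760 = 35720 m = 35.72 km.

35.7 km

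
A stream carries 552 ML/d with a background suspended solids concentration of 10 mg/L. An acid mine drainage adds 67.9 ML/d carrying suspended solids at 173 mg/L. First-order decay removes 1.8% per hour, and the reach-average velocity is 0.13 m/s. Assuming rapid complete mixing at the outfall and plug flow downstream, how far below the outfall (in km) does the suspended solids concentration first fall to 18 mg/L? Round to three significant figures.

11.2 km

Conservation of mass: C = (552.0·10.00 + 67.90·173.0) / 619.9 = 17270/619.9 = 27.85 mg/L.
1.8%/h lost → k = −ln(1 − 0.018) = 0.01816 h⁻¹.
Set 27.85·exp(−k·t) = 18 → t = ln(27.85/18)/k = 86530 s = 24.04 h.
Distance = v·t = 0.13·86530 = 11250 m = 11.25 km.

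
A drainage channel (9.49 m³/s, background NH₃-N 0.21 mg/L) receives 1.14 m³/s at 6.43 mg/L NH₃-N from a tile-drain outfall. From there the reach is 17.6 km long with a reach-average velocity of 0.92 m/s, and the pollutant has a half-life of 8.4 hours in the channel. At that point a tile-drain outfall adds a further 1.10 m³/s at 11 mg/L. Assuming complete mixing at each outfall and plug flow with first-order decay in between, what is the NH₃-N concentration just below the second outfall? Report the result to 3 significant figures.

1.54 mg/L

Flow-weighted average: C = (9.490·0.2100 + 1.140·6.430) / 10.63 = 9.323/10.63 = 0.8771 mg/L; combined flow 10.63 m³/s.
Travel time t = 17.6·1000 / 0.92 = 19130 s = 5.314 h.
Half-life 8.4 h → k = ln 2 / 8.4 = 0.08252 h⁻¹ = 1.980 d⁻¹.
First-order decay: C = 0.8771·exp(−k·t) = 0.8771·0.6450 = 0.5657 mg/L.
Second outfall: C = (10.63·0.5657 + 1.100·11.00)/11.73 = 1.544 mg/L.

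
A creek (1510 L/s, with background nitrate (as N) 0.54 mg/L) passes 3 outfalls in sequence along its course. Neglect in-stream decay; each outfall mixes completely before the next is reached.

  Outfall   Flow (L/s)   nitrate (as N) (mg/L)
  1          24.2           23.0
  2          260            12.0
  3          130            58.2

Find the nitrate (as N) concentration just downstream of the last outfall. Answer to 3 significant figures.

6.27 mg/L

Below outfall 1: Q → 1534 L/s, C = (1510·0.5400 + 24.20·23.00)/1534 = 0.8943 mg/L.
Below outfall 2: Q → 1794 L/s, C = (1534·0.8943 + 260.0·12.00)/1794 = 2.504 mg/L.
Below outfall 3: Q → 1924 L/s, C = (1794·2.504 + 130.0·58.20)/1924 = 6.267 mg/L.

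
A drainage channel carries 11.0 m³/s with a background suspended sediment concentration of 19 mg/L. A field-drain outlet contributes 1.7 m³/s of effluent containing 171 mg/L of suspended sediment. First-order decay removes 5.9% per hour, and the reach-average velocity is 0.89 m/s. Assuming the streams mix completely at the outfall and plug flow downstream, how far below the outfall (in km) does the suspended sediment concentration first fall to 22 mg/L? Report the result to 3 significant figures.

30.6 km

Flow-weighted average: C = (11.00·19.00 + 1.700·171.0) / 12.70 = 499.7/12.70 = 39.35 mg/L.
5.9%/h lost → k = −ln(1 − 0.059) = 0.06081 h⁻¹.
Set 39.35·exp(−k·t) = 22 → t = ln(39.35/22)/k = 34420 s = 9.560 h.
Distance = v·t = 0.89·34420 = 30630 m = 30.63 km.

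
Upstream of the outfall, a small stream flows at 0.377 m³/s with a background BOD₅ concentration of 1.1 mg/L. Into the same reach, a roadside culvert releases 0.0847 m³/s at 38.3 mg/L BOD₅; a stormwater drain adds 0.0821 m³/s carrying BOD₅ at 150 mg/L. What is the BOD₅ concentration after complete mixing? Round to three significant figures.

Flow-weighted average: C = (0.3770·1.100 + 0.08470·38.30 + 0.08210·150.0) / 0.5438 = 15.97/0.5438 = 29.37 mg/L.

29.4 mg/L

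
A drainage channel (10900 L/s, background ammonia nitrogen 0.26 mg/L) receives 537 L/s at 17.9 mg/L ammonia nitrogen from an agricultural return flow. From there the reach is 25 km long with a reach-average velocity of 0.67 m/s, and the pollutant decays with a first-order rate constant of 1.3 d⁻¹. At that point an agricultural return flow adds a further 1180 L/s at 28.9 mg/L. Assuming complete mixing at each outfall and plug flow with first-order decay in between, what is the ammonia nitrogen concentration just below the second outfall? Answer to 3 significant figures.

Conservation of mass: C = (10900·0.2600 + 537.0·17.90) / 11440 = 12450/11440 = 1.088 mg/L; combined flow 11440 L/s.
Travel time t = 25·1000 / 0.67 = 37310 s = 10.36 h.
Applying C = C₀e^(−kt): 1.088 × 0.5704 = 0.6207 mg/L.
At the second outfall, C = (11440·0.6207 + 1180·28.90) / (11440 + 1180) = 3.266 mg/L.

3.27 mg/L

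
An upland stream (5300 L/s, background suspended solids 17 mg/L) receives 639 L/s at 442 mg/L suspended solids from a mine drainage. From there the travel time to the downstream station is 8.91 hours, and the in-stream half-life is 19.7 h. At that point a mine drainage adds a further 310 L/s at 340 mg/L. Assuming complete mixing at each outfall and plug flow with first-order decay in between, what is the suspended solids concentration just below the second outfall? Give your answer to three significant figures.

After mixing, C = (5300·17.00 + 639.0·442.0) / 5939 = 372500/5939 = 62.73 mg/L; combined flow 5939 L/s.
Half-life 19.7 h → k = ln 2 / 19.7 = 0.03519 h⁻¹ = 0.8444 d⁻¹.
Applying C = C₀e^(−kt): 62.73 × 0.7309 = 45.85 mg/L.
At the second outfall, C = (5939·45.85 + 310.0·340.0) / (5939 + 310.0) = 60.44 mg/L.

60.4 mg/L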